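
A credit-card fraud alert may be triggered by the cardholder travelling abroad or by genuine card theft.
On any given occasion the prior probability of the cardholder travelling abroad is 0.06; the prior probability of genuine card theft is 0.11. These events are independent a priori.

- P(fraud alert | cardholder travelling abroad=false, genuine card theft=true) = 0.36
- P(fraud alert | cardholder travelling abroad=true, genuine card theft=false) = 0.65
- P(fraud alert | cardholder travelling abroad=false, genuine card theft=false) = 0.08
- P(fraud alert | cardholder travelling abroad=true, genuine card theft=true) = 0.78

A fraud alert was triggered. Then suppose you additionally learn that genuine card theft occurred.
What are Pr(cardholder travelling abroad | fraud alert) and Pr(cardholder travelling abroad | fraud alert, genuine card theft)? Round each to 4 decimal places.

Weight on cardholder travelling abroad=true, given the evidence: 0.034710 + 0.005148 = 0.039858
The normalizing constant is 0.08×0.94×0.89 + 0.36×0.94×0.11 + 0.65×0.06×0.89 + 0.78×0.06×0.11 = 0.144010
P(cardholder travelling abroad | fraud alert) = 0.039858/0.144010 ≈ 0.2768

Now condition on the additional information:
P(fraud alert | genuine card theft) = 0.36·0.94 + 0.78·0.06 = 0.338400 + 0.046800 = 0.385200
Restricting to configurations with cardholder travelling abroad present: 0.78·0.06 = 0.046800.
P(cardholder travelling abroad | fraud alert, genuine card theft) = 0.046800 / 0.385200 ≈ 0.1215

Pr(cardholder travelling abroad | fraud alert) ≈ 0.2768; Pr(cardholder travelling abroad | fraud alert, genuine card theft) ≈ 0.1215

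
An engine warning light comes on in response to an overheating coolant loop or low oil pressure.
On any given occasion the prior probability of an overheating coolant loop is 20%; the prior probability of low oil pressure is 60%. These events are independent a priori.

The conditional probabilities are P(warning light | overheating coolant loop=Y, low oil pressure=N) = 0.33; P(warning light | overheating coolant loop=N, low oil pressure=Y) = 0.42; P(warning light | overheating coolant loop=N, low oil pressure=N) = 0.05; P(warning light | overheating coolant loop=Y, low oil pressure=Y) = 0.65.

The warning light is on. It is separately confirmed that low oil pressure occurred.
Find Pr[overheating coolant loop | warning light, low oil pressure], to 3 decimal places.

Pr[overheating coolant loop | warning light, low oil pressure] ≈ 0.279

P(warning light | low oil pressure) = 0.42×0.8 + 0.65×0.2 = 0.336000 + 0.130000 = 0.466000
Restricting to configurations with overheating coolant loop present: 0.65×0.2 = 0.130000.
P(overheating coolant loop | warning light, low oil pressure) = 0.130000 / 0.466000 ≈ 0.279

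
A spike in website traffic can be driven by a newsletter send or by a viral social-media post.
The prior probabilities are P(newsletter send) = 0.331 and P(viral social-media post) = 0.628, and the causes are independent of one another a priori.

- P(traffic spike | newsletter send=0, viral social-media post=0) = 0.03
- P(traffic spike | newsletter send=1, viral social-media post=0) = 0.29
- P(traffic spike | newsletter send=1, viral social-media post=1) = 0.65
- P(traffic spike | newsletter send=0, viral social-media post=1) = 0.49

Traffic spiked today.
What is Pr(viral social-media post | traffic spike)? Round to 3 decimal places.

Numerator (weight on configurations with viral social-media post): 0.205865 + 0.135114 = 0.340979
Normalizer over all consistent configurations: 0.03*0.669*0.372 + 0.49*0.669*0.628 + 0.29*0.331*0.372 + 0.65*0.331*0.628 = 0.384153
Posterior = 0.340979 / 0.384153 ≈ 0.888

Pr(viral social-media post | traffic spike) ≈ 0.888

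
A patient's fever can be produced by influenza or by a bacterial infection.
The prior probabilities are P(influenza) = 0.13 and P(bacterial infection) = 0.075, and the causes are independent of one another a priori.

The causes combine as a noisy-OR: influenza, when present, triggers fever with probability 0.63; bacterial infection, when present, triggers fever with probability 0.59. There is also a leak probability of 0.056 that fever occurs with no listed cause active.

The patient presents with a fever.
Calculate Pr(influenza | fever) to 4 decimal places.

Under noisy-OR, P(fever | causes) = 1 − (1−0.056)·∏(1−qᵢ) over the active causes.
P(fever) = 0.056*0.87*0.925 + 0.61296*0.87*0.075 + 0.65072*0.13*0.925 + 0.856795*0.13*0.075 = 0.045066 + 0.039996 + 0.078249 + 0.008354 = 0.171665
Of this, 0.086603 comes from 0.078249 + 0.008354 (the influenza=true cases).
P(influenza | fever) = 0.086603 / 0.171665 ≈ 0.5045

Pr(influenza | fever) ≈ 0.5045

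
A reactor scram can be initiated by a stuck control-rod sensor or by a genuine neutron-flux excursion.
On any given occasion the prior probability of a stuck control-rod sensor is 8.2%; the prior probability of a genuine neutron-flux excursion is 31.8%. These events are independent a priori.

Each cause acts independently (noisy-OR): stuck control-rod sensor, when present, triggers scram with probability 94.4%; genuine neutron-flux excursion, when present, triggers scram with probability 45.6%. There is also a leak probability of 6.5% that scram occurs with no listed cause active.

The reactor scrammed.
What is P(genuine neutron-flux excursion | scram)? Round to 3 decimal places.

Under noisy-OR, P(scram | causes) = 1 − (1−0.065)·∏(1−qᵢ) over the active causes.
P(scram) = 0.065×0.918×0.682 + 0.49136×0.918×0.318 + 0.94764×0.082×0.682 + 0.971516×0.082×0.318 = 0.040695 + 0.143440 + 0.052996 + 0.025333 = 0.262464
The genuine neutron-flux excursion-present share is 0.143440 + 0.025333 = 0.168773.
Hence the posterior is 0.168773/0.262464 ≈ 0.643.

P(genuine neutron-flux excursion | scram) ≈ 0.643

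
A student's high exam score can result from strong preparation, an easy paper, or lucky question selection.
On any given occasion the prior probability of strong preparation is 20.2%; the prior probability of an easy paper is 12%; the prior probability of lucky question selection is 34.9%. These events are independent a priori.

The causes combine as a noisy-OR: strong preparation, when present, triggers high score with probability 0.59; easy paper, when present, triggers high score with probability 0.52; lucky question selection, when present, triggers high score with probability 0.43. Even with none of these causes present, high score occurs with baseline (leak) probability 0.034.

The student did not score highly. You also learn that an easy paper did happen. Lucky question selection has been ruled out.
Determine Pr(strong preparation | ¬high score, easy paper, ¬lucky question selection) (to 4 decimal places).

Pr(strong preparation | ¬high score, easy paper, ¬lucky question selection) ≈ 0.0940

Under noisy-OR, P(high score | causes) = 1 − (1−0.034)·∏(1−qᵢ) over the active causes.
Enumerate both values of strong preparation and weight by the priors:
  P(¬high score | easy paper, ¬lucky question selection) = 0.46368*0.798 + 0.190109*0.202
        = 0.370017 + 0.038402 = 0.408419
The terms with strong preparation present sum to 0.038402, so
  P(strong preparation | ¬high score, easy paper, ¬lucky question selection) = 0.038402 / 0.408419 ≈ 0.0940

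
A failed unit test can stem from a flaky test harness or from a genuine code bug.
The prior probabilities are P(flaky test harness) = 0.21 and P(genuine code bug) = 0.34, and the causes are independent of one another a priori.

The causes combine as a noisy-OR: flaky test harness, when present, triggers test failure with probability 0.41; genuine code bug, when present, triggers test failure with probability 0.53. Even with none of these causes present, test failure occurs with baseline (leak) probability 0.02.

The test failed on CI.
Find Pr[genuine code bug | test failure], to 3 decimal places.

Under noisy-OR, P(test failure | causes) = 1 − (1−0.02)·∏(1−qᵢ) over the active causes.
Enumerate the 4 (flaky test harness, genuine code bug) configurations and weight by the priors:
  P(test failure) = 0.02·0.79·0.66 + 0.5394·0.79·0.34 + 0.4218·0.21·0.66 + 0.728246·0.21·0.34
        = 0.010428 + 0.144883 + 0.058461 + 0.051997 = 0.265769
Configurations with genuine code bug contribute 0.196880, so
  P(genuine code bug | test failure) = 0.196880 / 0.265769 ≈ 0.741

Pr[genuine code bug | test failure] ≈ 0.741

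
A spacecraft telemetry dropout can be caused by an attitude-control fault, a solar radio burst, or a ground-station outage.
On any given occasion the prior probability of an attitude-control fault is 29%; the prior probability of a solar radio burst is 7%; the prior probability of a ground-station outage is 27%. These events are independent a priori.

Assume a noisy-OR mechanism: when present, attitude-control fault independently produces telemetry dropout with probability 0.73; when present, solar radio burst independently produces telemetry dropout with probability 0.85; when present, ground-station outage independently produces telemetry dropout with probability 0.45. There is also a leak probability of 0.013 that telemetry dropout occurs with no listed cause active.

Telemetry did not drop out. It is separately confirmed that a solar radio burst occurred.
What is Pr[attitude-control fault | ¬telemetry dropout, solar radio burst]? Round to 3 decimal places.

Pr[attitude-control fault | ¬telemetry dropout, solar radio burst] ≈ 0.099

Under noisy-OR, P(telemetry dropout | causes) = 1 − (1−0.013)·∏(1−qᵢ) over the active causes.
Weight on attitude-control fault=true, given the evidence: 0.008462 + 0.001721 = 0.010183
Normalizer over all consistent configurations: 0.14805×0.71×0.73 + 0.081427×0.71×0.27 + 0.039973×0.29×0.73 + 0.021985×0.29×0.27 = 0.102527
P(attitude-control fault | ¬telemetry dropout, solar radio burst) = 0.010183/0.102527 ≈ 0.099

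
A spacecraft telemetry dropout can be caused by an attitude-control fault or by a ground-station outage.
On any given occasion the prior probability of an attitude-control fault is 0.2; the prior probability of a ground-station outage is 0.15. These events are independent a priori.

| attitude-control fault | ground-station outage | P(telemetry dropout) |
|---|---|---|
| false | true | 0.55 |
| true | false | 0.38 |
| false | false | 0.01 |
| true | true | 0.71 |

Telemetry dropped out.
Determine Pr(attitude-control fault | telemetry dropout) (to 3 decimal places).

Pr(attitude-control fault | telemetry dropout) ≈ 0.541

P(telemetry dropout) = 0.01*0.8*0.85 + 0.55*0.8*0.15 + 0.38*0.2*0.85 + 0.71*0.2*0.15 = 0.006800 + 0.066000 + 0.064600 + 0.021300 = 0.158700
Restricting to configurations with attitude-control fault present: 0.064600 + 0.021300 = 0.085900.
So P(attitude-control fault | telemetry dropout) = 0.085900/0.158700 ≈ 0.541.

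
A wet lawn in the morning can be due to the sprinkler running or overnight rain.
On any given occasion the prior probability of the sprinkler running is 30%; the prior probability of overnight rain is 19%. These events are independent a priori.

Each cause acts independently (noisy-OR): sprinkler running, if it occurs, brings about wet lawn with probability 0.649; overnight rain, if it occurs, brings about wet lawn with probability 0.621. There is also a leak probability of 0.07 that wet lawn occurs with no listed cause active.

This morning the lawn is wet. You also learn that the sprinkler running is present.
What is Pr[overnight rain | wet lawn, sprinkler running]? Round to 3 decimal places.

Pr[overnight rain | wet lawn, sprinkler running] ≈ 0.234

Under noisy-OR, P(wet lawn | causes) = 1 − (1−0.07)·∏(1−qᵢ) over the active causes.
Weight on overnight rain=true, given the evidence: 0.876283×0.19 = 0.166494
Denominator P(wet lawn | sprinkler running): 0.67357×0.81 + 0.876283×0.19 = 0.712086
P(overnight rain | wet lawn, sprinkler running) = 0.166494/0.712086 ≈ 0.234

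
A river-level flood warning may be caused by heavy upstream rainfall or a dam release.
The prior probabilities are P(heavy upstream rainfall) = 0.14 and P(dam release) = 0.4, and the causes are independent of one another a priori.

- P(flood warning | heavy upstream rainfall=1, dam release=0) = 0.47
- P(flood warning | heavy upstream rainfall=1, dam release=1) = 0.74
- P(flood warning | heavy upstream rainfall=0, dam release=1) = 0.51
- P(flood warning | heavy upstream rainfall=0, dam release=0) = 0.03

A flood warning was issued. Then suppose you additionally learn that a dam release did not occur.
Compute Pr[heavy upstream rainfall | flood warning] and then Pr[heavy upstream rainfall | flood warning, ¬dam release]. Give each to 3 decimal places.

Pr[heavy upstream rainfall | flood warning] ≈ 0.298; Pr[heavy upstream rainfall | flood warning, ¬dam release] ≈ 0.718

Enumerate the 4 (heavy upstream rainfall, dam release) configurations and weight by the priors:
  P(flood warning) = 0.03×0.86×0.6 + 0.51×0.86×0.4 + 0.47×0.14×0.6 + 0.74×0.14×0.4
        = 0.015480 + 0.175440 + 0.039480 + 0.041440 = 0.271840
Configurations with heavy upstream rainfall contribute 0.080920, so
  P(heavy upstream rainfall | flood warning) = 0.080920 / 0.271840 ≈ 0.298

With the extra evidence:
Enumerate both values of heavy upstream rainfall and weight by the priors:
  P(flood warning | ¬dam release) = 0.03*0.86 + 0.47*0.14
        = 0.025800 + 0.065800 = 0.091600
Configurations with heavy upstream rainfall contribute 0.065800, so
  P(heavy upstream rainfall | flood warning, ¬dam release) = 0.065800 / 0.091600 ≈ 0.718
Ruling out dam release raises the posterior on heavy upstream rainfall — the flip side of explaining away.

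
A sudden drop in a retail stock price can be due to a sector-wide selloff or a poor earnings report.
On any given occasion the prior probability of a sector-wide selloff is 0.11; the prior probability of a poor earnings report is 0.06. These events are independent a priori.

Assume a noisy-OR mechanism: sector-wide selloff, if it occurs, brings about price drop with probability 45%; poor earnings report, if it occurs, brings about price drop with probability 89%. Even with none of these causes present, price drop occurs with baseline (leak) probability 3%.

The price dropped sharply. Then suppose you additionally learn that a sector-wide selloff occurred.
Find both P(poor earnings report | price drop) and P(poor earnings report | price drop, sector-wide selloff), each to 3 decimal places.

P(poor earnings report | price drop) ≈ 0.424; P(poor earnings report | price drop, sector-wide selloff) ≈ 0.114

Under noisy-OR, P(price drop | causes) = 1 − (1−0.03)·∏(1−qᵢ) over the active causes.
P(price drop) = 0.03·0.89·0.94 + 0.8933·0.89·0.06 + 0.4665·0.11·0.94 + 0.941315·0.11·0.06 = 0.025098 + 0.047702 + 0.048236 + 0.006213 = 0.127249
Restricting to configurations with poor earnings report present: 0.047702 + 0.006213 = 0.053915.
P(poor earnings report | price drop) = 0.053915 / 0.127249 ≈ 0.424

Now also conditioning on sector-wide selloff=true:
Weight on poor earnings report=true, given the evidence: 0.941315*0.06 = 0.056479
Denominator P(price drop | sector-wide selloff): 0.4665*0.94 + 0.941315*0.06 = 0.494989
Posterior = 0.056479 / 0.494989 ≈ 0.114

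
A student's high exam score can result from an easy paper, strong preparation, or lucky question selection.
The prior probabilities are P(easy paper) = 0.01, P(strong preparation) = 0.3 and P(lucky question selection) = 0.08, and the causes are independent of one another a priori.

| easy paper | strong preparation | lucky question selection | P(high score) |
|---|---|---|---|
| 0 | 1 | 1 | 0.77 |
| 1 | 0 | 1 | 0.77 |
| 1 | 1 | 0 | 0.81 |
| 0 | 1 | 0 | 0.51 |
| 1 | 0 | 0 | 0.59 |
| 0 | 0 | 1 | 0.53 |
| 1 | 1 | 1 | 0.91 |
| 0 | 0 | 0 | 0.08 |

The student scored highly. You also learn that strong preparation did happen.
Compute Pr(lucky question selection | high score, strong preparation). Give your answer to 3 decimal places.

Pr(lucky question selection | high score, strong preparation) ≈ 0.116

Sum P(high score|·) weighted by the priors over the 4 (easy paper, lucky question selection) configurations:
  P(high score | strong preparation) = 0.51·0.99·0.92 + 0.77·0.99·0.08 + 0.81·0.01·0.92 + 0.91·0.01·0.08
        = 0.464508 + 0.060984 + 0.007452 + 0.000728 = 0.533672
The terms with lucky question selection present sum to 0.061712, so
  P(lucky question selection | high score, strong preparation) = 0.061712 / 0.533672 ≈ 0.116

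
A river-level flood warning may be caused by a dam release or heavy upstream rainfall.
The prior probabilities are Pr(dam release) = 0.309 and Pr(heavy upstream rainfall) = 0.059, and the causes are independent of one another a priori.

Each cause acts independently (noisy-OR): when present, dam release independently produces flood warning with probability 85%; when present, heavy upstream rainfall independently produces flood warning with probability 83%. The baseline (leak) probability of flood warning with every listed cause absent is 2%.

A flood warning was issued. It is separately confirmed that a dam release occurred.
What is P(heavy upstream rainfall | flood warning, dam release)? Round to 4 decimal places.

P(heavy upstream rainfall | flood warning, dam release) ≈ 0.0669

Under noisy-OR, P(flood warning | causes) = 1 − (1−0.02)·∏(1−qᵢ) over the active causes.
P(flood warning | dam release) = 0.853·0.941 + 0.97501·0.059 = 0.802673 + 0.057526 = 0.860199
Of this, 0.057526 comes from 0.97501·0.059 (the heavy upstream rainfall=true cases).
Hence the posterior is 0.057526/0.860199 ≈ 0.0669.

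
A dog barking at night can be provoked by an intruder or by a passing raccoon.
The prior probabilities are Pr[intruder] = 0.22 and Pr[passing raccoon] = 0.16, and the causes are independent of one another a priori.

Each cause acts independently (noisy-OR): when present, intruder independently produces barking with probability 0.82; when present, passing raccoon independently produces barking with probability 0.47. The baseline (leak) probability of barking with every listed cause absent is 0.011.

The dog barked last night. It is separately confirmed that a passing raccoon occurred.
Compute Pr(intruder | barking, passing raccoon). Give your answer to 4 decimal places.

Pr(intruder | barking, passing raccoon) ≈ 0.3493

Under noisy-OR, P(barking | causes) = 1 − (1−0.011)·∏(1−qᵢ) over the active causes.
Sum P(barking|·) weighted by the priors over both values of intruder:
  P(barking | passing raccoon) = 0.47583×0.78 + 0.905649×0.22
        = 0.371147 + 0.199243 = 0.570390
Keeping only the intruder-present terms gives 0.199243, so
  P(intruder | barking, passing raccoon) = 0.199243 / 0.570390 ≈ 0.3493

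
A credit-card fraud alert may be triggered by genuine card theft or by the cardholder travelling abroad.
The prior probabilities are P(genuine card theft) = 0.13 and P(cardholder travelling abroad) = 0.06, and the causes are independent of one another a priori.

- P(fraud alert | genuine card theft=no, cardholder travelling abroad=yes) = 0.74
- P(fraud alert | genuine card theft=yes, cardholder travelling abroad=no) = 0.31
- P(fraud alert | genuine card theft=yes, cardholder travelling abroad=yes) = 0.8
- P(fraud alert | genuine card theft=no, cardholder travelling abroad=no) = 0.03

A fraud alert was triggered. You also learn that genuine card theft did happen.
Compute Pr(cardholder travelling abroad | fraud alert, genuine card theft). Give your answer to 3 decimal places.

P(fraud alert | genuine card theft) = 0.31*0.94 + 0.8*0.06 = 0.291400 + 0.048000 = 0.339400
Of this, 0.048000 comes from 0.8*0.06 (the cardholder travelling abroad=true cases).
So P(cardholder travelling abroad | fraud alert, genuine card theft) = 0.048000/0.339400 ≈ 0.141.

Pr(cardholder travelling abroad | fraud alert, genuine card theft) ≈ 0.141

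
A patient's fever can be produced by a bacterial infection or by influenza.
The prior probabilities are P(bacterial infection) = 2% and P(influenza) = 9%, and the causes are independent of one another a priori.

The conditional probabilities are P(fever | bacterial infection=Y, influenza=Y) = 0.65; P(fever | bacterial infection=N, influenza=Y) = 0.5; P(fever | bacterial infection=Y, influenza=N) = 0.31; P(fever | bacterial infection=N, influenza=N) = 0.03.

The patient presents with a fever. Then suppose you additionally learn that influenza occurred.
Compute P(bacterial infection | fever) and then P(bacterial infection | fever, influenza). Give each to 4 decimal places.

By total probability over the 4 (bacterial infection, influenza) configurations:
  P(fever) = 0.03·0.98·0.91 + 0.5·0.98·0.09 + 0.31·0.02·0.91 + 0.65·0.02·0.09
        = 0.026754 + 0.044100 + 0.005642 + 0.001170 = 0.077666
The terms with bacterial infection present sum to 0.006812, so
  P(bacterial infection | fever) = 0.006812 / 0.077666 ≈ 0.0877

Now condition on the additional information:
P(fever | influenza) = 0.5·0.98 + 0.65·0.02 = 0.490000 + 0.013000 = 0.503000
The bacterial infection-present share is 0.65·0.02 = 0.013000.
Hence the posterior is 0.013000/0.503000 ≈ 0.0258.
Conditioning on influenza lowers the posterior on bacterial infection: the classic explaining-away effect in a common-effect structure.

P(bacterial infection | fever) ≈ 0.0877; P(bacterial infection | fever, influenza) ≈ 0.0258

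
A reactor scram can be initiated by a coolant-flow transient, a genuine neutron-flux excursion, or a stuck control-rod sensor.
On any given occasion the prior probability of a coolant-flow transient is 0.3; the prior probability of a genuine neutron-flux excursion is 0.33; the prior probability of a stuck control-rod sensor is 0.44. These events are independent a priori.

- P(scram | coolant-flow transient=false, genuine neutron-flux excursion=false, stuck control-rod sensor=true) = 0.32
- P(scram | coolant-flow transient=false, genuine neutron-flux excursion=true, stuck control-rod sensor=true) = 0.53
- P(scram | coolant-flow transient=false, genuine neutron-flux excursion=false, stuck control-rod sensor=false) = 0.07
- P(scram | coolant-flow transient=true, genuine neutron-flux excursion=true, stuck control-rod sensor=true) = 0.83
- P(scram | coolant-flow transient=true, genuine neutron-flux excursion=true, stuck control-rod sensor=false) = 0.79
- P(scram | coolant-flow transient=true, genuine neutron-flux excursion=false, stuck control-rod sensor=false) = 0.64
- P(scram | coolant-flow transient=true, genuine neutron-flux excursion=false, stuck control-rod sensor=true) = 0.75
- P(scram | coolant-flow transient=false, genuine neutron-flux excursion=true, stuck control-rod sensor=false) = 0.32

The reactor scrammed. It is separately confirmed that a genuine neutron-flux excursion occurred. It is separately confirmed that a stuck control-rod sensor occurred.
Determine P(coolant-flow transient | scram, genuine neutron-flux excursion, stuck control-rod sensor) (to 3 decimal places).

P(coolant-flow transient | scram, genuine neutron-flux excursion, stuck control-rod sensor) ≈ 0.402

By total probability over both values of coolant-flow transient:
  P(scram | genuine neutron-flux excursion, stuck control-rod sensor) = 0.53·0.7 + 0.83·0.3
        = 0.371000 + 0.249000 = 0.620000
The terms with coolant-flow transient present sum to 0.249000, so
  P(coolant-flow transient | scram, genuine neutron-flux excursion, stuck control-rod sensor) = 0.249000 / 0.620000 ≈ 0.402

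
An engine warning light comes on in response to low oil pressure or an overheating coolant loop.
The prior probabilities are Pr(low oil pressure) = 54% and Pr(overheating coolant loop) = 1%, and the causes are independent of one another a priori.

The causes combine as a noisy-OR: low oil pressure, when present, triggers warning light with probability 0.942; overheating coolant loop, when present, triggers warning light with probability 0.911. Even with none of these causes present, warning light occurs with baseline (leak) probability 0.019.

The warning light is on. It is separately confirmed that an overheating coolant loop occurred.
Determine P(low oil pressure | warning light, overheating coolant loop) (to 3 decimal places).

Under noisy-OR, P(warning light | causes) = 1 − (1−0.019)·∏(1−qᵢ) over the active causes.
Weight on low oil pressure=true, given the evidence: 0.994936·0.54 = 0.537265
Denominator P(warning light | overheating coolant loop): 0.912691·0.46 + 0.994936·0.54 = 0.957103
Posterior = 0.537265 / 0.957103 ≈ 0.561

P(low oil pressure | warning light, overheating coolant loop) ≈ 0.561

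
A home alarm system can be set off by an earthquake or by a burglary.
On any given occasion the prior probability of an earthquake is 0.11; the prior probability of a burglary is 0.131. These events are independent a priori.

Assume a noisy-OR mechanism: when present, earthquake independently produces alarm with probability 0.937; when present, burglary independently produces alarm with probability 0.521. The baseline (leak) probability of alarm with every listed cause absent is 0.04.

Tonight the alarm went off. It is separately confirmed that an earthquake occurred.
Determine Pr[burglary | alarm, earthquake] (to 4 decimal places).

Pr[burglary | alarm, earthquake] ≈ 0.1348

Under noisy-OR, P(alarm | causes) = 1 − (1−0.04)·∏(1−qᵢ) over the active causes.
Numerator (weight on configurations with burglary): 0.97103×0.131 = 0.127205
Normalizer over all consistent configurations: 0.93952×0.869 + 0.97103×0.131 = 0.943648
P(burglary | alarm, earthquake) = 0.127205/0.943648 ≈ 0.1348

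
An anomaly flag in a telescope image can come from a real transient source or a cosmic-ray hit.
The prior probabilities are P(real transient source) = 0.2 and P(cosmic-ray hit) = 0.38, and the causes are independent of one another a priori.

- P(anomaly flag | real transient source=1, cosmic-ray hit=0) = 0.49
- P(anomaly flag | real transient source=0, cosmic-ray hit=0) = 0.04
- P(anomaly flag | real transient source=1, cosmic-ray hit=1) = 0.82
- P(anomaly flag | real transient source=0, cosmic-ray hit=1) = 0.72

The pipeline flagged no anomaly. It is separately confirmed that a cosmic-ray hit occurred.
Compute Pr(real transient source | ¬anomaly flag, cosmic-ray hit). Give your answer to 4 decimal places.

Sum P(¬anomaly flag|·) weighted by the priors over both values of real transient source:
  P(¬anomaly flag | cosmic-ray hit) = 0.28·0.8 + 0.18·0.2
        = 0.224000 + 0.036000 = 0.260000
The terms with real transient source present sum to 0.036000, so
  P(real transient source | ¬anomaly flag, cosmic-ray hit) = 0.036000 / 0.260000 ≈ 0.1385

Pr(real transient source | ¬anomaly flag, cosmic-ray hit) ≈ 0.1385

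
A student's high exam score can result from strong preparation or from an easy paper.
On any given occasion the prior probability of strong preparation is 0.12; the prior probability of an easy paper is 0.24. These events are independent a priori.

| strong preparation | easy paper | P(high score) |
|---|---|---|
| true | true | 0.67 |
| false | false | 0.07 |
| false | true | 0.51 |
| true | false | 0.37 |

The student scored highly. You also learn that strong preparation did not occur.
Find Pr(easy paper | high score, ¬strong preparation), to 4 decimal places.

Pr(easy paper | high score, ¬strong preparation) ≈ 0.6970

Weight on easy paper=true, given the evidence: 0.51*0.24 = 0.122400
Normalizer over all consistent configurations: 0.07*0.76 + 0.51*0.24 = 0.175600
P(easy paper | high score, ¬strong preparation) = 0.122400/0.175600 ≈ 0.6970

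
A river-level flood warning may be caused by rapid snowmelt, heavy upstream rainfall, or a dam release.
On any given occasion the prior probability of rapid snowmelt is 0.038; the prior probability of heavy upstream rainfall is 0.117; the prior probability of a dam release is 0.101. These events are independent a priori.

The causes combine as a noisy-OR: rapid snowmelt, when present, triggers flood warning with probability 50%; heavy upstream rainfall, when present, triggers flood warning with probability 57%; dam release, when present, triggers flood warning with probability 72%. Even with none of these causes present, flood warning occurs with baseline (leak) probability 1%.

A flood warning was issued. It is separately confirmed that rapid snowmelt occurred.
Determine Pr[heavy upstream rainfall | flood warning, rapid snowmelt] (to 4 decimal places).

Under noisy-OR, P(flood warning | causes) = 1 − (1−0.01)·∏(1−qᵢ) over the active causes.
P(flood warning | rapid snowmelt) = 0.505·0.883·0.899 + 0.8614·0.883·0.101 + 0.78715·0.117·0.899 + 0.940402·0.117·0.101 = 0.400878 + 0.076822 + 0.082795 + 0.011113 = 0.571608
Restricting to configurations with heavy upstream rainfall present: 0.082795 + 0.011113 = 0.093908.
So P(heavy upstream rainfall | flood warning, rapid snowmelt) = 0.093908/0.571608 ≈ 0.1643.

Pr[heavy upstream rainfall | flood warning, rapid snowmelt] ≈ 0.1643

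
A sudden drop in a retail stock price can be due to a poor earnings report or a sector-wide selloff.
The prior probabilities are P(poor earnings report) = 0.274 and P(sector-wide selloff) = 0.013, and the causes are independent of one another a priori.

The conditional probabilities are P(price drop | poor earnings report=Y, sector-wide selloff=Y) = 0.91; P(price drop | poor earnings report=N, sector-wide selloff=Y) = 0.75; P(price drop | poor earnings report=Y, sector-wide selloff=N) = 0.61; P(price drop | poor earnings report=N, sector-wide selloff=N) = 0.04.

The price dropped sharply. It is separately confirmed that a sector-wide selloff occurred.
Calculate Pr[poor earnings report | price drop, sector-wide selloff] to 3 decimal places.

Pr[poor earnings report | price drop, sector-wide selloff] ≈ 0.314

For the numerator, keep only poor earnings report=true terms: 0.91·0.274 = 0.249340
The normalizing constant is 0.75·0.726 + 0.91·0.274 = 0.793840
Posterior = 0.249340 / 0.793840 ≈ 0.314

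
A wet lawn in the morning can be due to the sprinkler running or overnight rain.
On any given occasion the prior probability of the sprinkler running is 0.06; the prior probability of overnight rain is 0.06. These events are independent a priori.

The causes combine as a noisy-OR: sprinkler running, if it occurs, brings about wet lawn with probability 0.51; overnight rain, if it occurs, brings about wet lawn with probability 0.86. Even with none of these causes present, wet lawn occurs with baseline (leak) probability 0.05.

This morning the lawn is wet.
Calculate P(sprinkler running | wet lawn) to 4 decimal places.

P(sprinkler running | wet lawn) ≈ 0.2647

Under noisy-OR, P(wet lawn | causes) = 1 − (1−0.05)·∏(1−qᵢ) over the active causes.
Enumerate the 4 (sprinkler running, overnight rain) configurations and weight by the priors:
  P(wet lawn) = 0.05×0.94×0.94 + 0.867×0.94×0.06 + 0.5345×0.06×0.94 + 0.93483×0.06×0.06
        = 0.044180 + 0.048899 + 0.030146 + 0.003365 = 0.126590
Configurations with sprinkler running contribute 0.033511, so
  P(sprinkler running | wet lawn) = 0.033511 / 0.126590 ≈ 0.2647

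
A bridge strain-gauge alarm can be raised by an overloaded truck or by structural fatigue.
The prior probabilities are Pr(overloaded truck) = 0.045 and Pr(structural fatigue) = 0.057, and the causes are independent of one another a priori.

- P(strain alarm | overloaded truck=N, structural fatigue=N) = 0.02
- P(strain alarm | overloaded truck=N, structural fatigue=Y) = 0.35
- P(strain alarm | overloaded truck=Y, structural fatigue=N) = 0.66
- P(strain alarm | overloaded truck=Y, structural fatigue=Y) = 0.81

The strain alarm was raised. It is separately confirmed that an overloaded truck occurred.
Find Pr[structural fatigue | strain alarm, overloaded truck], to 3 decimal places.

Sum P(strain alarm|·) weighted by the priors over both values of structural fatigue:
  P(strain alarm | overloaded truck) = 0.66*0.943 + 0.81*0.057
        = 0.622380 + 0.046170 = 0.668550
The terms with structural fatigue present sum to 0.046170, so
  P(structural fatigue | strain alarm, overloaded truck) = 0.046170 / 0.668550 ≈ 0.069

Pr[structural fatigue | strain alarm, overloaded truck] ≈ 0.069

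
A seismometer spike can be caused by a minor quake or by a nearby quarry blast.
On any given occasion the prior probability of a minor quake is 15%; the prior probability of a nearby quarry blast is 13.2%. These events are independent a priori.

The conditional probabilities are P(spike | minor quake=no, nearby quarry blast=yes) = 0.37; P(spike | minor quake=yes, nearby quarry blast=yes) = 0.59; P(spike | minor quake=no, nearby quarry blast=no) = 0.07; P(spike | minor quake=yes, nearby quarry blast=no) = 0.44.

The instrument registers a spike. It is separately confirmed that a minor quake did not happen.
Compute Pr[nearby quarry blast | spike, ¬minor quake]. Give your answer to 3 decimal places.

Pr[nearby quarry blast | spike, ¬minor quake] ≈ 0.446

P(spike | ¬minor quake) = 0.07×0.868 + 0.37×0.132 = 0.060760 + 0.048840 = 0.109600
Restricting to configurations with nearby quarry blast present: 0.37×0.132 = 0.048840.
Hence the posterior is 0.048840/0.109600 ≈ 0.446.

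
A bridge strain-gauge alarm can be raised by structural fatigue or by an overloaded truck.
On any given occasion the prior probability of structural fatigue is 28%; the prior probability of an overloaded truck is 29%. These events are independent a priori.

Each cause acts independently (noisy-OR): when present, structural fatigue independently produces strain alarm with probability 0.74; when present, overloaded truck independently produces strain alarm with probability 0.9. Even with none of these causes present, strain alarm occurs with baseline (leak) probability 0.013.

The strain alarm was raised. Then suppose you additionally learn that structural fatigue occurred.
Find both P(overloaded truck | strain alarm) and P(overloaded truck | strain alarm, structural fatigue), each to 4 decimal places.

P(overloaded truck | strain alarm) ≈ 0.6338; P(overloaded truck | strain alarm, structural fatigue) ≈ 0.3487

Under noisy-OR, P(strain alarm | causes) = 1 − (1−0.013)·∏(1−qᵢ) over the active causes.
Weight on overloaded truck=true, given the evidence: 0.188191 + 0.079116 = 0.267307
Denominator P(strain alarm): 0.013·0.72·0.71 + 0.9013·0.72·0.29 + 0.74338·0.28·0.71 + 0.974338·0.28·0.29 = 0.421737
Posterior = 0.267307 / 0.421737 ≈ 0.6338

Now also conditioning on structural fatigue=true:
P(strain alarm | structural fatigue) = 0.74338·0.71 + 0.974338·0.29 = 0.527800 + 0.282558 = 0.810358
The overloaded truck-present share is 0.974338·0.29 = 0.282558.
P(overloaded truck | strain alarm, structural fatigue) = 0.282558 / 0.810358 ≈ 0.3487
Conditioning on structural fatigue lowers the posterior on overloaded truck: the classic explaining-away effect in a common-effect structure.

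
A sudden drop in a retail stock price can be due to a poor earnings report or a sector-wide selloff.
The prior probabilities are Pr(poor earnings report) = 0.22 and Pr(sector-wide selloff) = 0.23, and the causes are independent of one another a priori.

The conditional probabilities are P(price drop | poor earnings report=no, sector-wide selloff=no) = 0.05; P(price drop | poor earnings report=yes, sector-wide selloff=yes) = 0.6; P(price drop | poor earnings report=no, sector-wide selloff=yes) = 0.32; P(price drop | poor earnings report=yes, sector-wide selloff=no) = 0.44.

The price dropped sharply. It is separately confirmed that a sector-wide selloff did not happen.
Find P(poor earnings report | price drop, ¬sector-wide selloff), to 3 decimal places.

By total probability over both values of poor earnings report:
  P(price drop | ¬sector-wide selloff) = 0.05*0.78 + 0.44*0.22
        = 0.039000 + 0.096800 = 0.135800
Keeping only the poor earnings report-present terms gives 0.096800, so
  P(poor earnings report | price drop, ¬sector-wide selloff) = 0.096800 / 0.135800 ≈ 0.713

P(poor earnings report | price drop, ¬sector-wide selloff) ≈ 0.713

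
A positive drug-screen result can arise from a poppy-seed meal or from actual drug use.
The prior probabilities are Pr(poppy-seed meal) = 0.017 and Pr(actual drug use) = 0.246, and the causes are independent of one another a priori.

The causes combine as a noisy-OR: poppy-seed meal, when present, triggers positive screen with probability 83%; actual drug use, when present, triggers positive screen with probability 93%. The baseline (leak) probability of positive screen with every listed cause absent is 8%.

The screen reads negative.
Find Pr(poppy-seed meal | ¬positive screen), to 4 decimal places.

Under noisy-OR, P(positive screen | causes) = 1 − (1−0.08)·∏(1−qᵢ) over the active causes.
By total probability over the 4 (poppy-seed meal, actual drug use) configurations:
  P(¬positive screen) = 0.92×0.983×0.754 + 0.0644×0.983×0.246 + 0.1564×0.017×0.754 + 0.010948×0.017×0.246
        = 0.681887 + 0.015573 + 0.002005 + 0.000046 = 0.699511
Configurations with poppy-seed meal contribute 0.002051, so
  P(poppy-seed meal | ¬positive screen) = 0.002051 / 0.699511 ≈ 0.0029

Pr(poppy-seed meal | ¬positive screen) ≈ 0.0029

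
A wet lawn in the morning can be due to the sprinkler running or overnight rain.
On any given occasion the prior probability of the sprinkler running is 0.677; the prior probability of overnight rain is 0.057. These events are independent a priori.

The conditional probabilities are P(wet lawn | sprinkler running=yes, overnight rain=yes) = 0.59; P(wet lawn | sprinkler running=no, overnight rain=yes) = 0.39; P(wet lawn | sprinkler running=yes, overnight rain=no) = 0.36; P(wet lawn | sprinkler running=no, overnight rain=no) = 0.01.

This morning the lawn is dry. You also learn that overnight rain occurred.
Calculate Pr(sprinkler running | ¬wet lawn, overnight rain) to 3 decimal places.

For the numerator, keep only sprinkler running=true terms: 0.41*0.677 = 0.277570
Normalizer over all consistent configurations: 0.61*0.323 + 0.41*0.677 = 0.474600
Posterior = 0.277570 / 0.474600 ≈ 0.585

Pr(sprinkler running | ¬wet lawn, overnight rain) ≈ 0.585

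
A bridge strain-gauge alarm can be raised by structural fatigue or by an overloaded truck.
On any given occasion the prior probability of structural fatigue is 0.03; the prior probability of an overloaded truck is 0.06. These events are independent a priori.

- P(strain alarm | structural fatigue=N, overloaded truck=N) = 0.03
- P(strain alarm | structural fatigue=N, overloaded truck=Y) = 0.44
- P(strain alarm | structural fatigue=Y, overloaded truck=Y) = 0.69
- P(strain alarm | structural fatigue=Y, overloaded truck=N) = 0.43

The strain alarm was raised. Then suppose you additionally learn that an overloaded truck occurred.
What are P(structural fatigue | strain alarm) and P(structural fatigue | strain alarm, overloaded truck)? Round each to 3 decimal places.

Numerator (weight on configurations with structural fatigue): 0.012126 + 0.001242 = 0.013368
The normalizing constant is 0.03×0.97×0.94 + 0.44×0.97×0.06 + 0.43×0.03×0.94 + 0.69×0.03×0.06 = 0.066330
P(structural fatigue | strain alarm) = 0.013368/0.066330 ≈ 0.202

With the extra evidence:
By total probability over both values of structural fatigue:
  P(strain alarm | overloaded truck) = 0.44·0.97 + 0.69·0.03
        = 0.426800 + 0.020700 = 0.447500
Keeping only the structural fatigue-present terms gives 0.020700, so
  P(structural fatigue | strain alarm, overloaded truck) = 0.020700 / 0.447500 ≈ 0.046
— overloaded truck explains away the evidence for structural fatigue.

P(structural fatigue | strain alarm) ≈ 0.202; P(structural fatigue | strain alarm, overloaded truck) ≈ 0.046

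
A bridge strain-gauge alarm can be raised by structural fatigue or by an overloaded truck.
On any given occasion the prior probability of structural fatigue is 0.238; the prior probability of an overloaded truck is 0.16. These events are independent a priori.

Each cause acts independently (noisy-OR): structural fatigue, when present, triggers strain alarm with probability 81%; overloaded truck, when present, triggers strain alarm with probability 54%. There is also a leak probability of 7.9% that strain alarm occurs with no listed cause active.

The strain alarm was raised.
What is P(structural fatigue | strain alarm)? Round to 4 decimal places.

Under noisy-OR, P(strain alarm | causes) = 1 − (1−0.079)·∏(1−qᵢ) over the active causes.
Enumerate the 4 (structural fatigue, overloaded truck) configurations and weight by the priors:
  P(strain alarm) = 0.079×0.762×0.84 + 0.57634×0.762×0.16 + 0.82501×0.238×0.84 + 0.919505×0.238×0.16
        = 0.050566 + 0.070267 + 0.164936 + 0.035015 = 0.320784
The terms with structural fatigue present sum to 0.199951, so
  P(structural fatigue | strain alarm) = 0.199951 / 0.320784 ≈ 0.6233

P(structural fatigue | strain alarm) ≈ 0.6233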